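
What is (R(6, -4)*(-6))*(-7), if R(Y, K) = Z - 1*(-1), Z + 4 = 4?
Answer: 42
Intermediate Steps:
Z = 0 (Z = -4 + 4 = 0)
R(Y, K) = 1 (R(Y, K) = 0 - 1*(-1) = 0 + 1 = 1)
(R(6, -4)*(-6))*(-7) = (1*(-6))*(-7) = -6*(-7) = 42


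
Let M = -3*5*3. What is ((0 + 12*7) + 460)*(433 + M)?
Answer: 211072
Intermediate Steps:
M = -45 (M = -15*3 = -45)
((0 + 12*7) + 460)*(433 + M) = ((0 + 12*7) + 460)*(433 - 45) = ((0 + 84) + 460)*388 = (84 + 460)*388 = 544*388 = 211072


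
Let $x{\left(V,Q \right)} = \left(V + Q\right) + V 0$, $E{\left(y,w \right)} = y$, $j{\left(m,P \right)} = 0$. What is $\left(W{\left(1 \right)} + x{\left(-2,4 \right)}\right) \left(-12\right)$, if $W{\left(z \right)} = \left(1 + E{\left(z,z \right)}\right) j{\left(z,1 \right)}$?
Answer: $-24$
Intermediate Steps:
$W{\left(z \right)} = 0$ ($W{\left(z \right)} = \left(1 + z\right) 0 = 0$)
$x{\left(V,Q \right)} = Q + V$ ($x{\left(V,Q \right)} = \left(Q + V\right) + 0 = Q + V$)
$\left(W{\left(1 \right)} + x{\left(-2,4 \right)}\right) \left(-12\right) = \left(0 + \left(4 - 2\right)\right) \left(-12\right) = \left(0 + 2\right) \left(-12\right) = 2 \left(-12\right) = -24$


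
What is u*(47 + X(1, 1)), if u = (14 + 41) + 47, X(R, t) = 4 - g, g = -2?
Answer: 5406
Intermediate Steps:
X(R, t) = 6 (X(R, t) = 4 - 1*(-2) = 4 + 2 = 6)
u = 102 (u = 55 + 47 = 102)
u*(47 + X(1, 1)) = 102*(47 + 6) = 102*53 = 5406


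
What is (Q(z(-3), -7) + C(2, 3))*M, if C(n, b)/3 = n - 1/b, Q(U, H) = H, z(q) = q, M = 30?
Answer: -60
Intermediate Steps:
C(n, b) = -3/b + 3*n (C(n, b) = 3*(n - 1/b) = -3/b + 3*n)
(Q(z(-3), -7) + C(2, 3))*M = (-7 + (-3/3 + 3*2))*30 = (-7 + (-3*⅓ + 6))*30 = (-7 + (-1 + 6))*30 = (-7 + 5)*30 = -2*30 = -60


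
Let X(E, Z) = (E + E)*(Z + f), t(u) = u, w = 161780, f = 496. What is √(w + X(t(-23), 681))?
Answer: √107638 ≈ 328.08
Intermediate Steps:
X(E, Z) = 2*E*(496 + Z) (X(E, Z) = (E + E)*(Z + 496) = (2*E)*(496 + Z) = 2*E*(496 + Z))
√(w + X(t(-23), 681)) = √(161780 + 2*(-23)*(496 + 681)) = √(161780 + 2*(-23)*1177) = √(161780 - 54142) = √107638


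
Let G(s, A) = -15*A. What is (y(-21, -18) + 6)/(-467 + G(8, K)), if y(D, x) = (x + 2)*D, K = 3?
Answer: -171/256 ≈ -0.66797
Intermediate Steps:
y(D, x) = D*(2 + x) (y(D, x) = (2 + x)*D = D*(2 + x))
(y(-21, -18) + 6)/(-467 + G(8, K)) = (-21*(2 - 18) + 6)/(-467 - 15*3) = (-21*(-16) + 6)/(-467 - 45) = (336 + 6)/(-512) = 342*(-1/512) = -171/256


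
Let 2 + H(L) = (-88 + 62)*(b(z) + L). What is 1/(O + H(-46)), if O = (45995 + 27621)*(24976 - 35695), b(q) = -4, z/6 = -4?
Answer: -1/789088606 ≈ -1.2673e-9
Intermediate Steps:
z = -24 (z = 6*(-4) = -24)
H(L) = 102 - 26*L (H(L) = -2 + (-88 + 62)*(-4 + L) = -2 - 26*(-4 + L) = -2 + (104 - 26*L) = 102 - 26*L)
O = -789089904 (O = 73616*(-10719) = -789089904)
1/(O + H(-46)) = 1/(-789089904 + (102 - 26*(-46))) = 1/(-789089904 + (102 + 1196)) = 1/(-789089904 + 1298) = 1/(-789088606) = -1/789088606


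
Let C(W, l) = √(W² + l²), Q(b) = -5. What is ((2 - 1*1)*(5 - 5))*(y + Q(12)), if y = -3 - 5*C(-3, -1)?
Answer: 0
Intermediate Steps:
y = -3 - 5*√10 (y = -3 - 5*√((-3)² + (-1)²) = -3 - 5*√(9 + 1) = -3 - 5*√10 ≈ -18.811)
((2 - 1*1)*(5 - 5))*(y + Q(12)) = ((2 - 1*1)*(5 - 5))*((-3 - 5*√10) - 5) = ((2 - 1)*0)*(-8 - 5*√10) = (1*0)*(-8 - 5*√10) = 0*(-8 - 5*√10) = 0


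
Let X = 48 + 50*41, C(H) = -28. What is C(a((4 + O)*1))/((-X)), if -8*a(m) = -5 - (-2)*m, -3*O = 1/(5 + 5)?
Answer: 14/1049 ≈ 0.013346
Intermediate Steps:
O = -1/30 (O = -1/(3*(5 + 5)) = -⅓/10 = -⅓*⅒ = -1/30 ≈ -0.033333)
a(m) = 5/8 - m/4 (a(m) = -(-5 - (-2)*m)/8 = -(-5 + 2*m)/8 = 5/8 - m/4)
X = 2098 (X = 48 + 2050 = 2098)
C(a((4 + O)*1))/((-X)) = -28/((-1*2098)) = -28/(-2098) = -28*(-1/2098) = 14/1049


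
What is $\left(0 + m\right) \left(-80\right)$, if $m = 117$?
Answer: $-9360$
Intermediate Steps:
$\left(0 + m\right) \left(-80\right) = \left(0 + 117\right) \left(-80\right) = 117 \left(-80\right) = -9360$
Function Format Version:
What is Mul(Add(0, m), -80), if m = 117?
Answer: -9360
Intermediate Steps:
Mul(Add(0, m), -80) = Mul(Add(0, 117), -80) = Mul(117, -80) = -9360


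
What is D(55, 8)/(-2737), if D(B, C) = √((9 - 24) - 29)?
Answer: -2*I*√11/2737 ≈ -0.0024235*I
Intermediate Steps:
D(B, C) = 2*I*√11 (D(B, C) = √(-15 - 29) = √(-44) = 2*I*√11)
D(55, 8)/(-2737) = (2*I*√11)/(-2737) = (2*I*√11)*(-1/2737) = -2*I*√11/2737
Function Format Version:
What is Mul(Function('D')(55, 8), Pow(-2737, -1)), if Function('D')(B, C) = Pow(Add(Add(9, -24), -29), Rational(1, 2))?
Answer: Mul(Rational(-2, 2737), I, Pow(11, Rational(1, 2))) ≈ Mul(-0.0024235, I)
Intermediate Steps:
Function('D')(B, C) = Mul(2, I, Pow(11, Rational(1, 2))) (Function('D')(B, C) = Pow(Add(-15, -29), Rational(1, 2)) = Pow(-44, Rational(1, 2)) = Mul(2, I, Pow(11, Rational(1, 2))))
Mul(Function('D')(55, 8), Pow(-2737, -1)) = Mul(Mul(2, I, Pow(11, Rational(1, 2))), Pow(-2737, -1)) = Mul(Mul(2, I, Pow(11, Rational(1, 2))), Rational(-1, 2737)) = Mul(Rational(-2, 2737), I, Pow(11, Rational(1, 2)))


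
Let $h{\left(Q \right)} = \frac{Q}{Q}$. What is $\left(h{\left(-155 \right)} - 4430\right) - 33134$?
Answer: $-37563$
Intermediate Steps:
$h{\left(Q \right)} = 1$
$\left(h{\left(-155 \right)} - 4430\right) - 33134 = \left(1 - 4430\right) - 33134 = -4429 - 33134 = -37563$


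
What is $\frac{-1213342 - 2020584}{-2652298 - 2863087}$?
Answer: $\frac{3233926}{5515385} \approx 0.58635$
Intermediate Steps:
$\frac{-1213342 - 2020584}{-2652298 - 2863087} = - \frac{3233926}{-5515385} = \left(-3233926\right) \left(- \frac{1}{5515385}\right) = \frac{3233926}{5515385}$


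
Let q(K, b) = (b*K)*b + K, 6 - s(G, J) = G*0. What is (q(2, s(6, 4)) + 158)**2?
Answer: 53824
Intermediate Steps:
s(G, J) = 6 (s(G, J) = 6 - G*0 = 6 - 1*0 = 6 + 0 = 6)
q(K, b) = K + K*b**2 (q(K, b) = (K*b)*b + K = K*b**2 + K = K + K*b**2)
(q(2, s(6, 4)) + 158)**2 = (2*(1 + 6**2) + 158)**2 = (2*(1 + 36) + 158)**2 = (2*37 + 158)**2 = (74 + 158)**2 = 232**2 = 53824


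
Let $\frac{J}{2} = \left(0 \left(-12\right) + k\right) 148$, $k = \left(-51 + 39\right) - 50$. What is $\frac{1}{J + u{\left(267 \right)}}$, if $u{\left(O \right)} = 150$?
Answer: $- \frac{1}{18202} \approx -5.4939 \cdot 10^{-5}$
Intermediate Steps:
$k = -62$ ($k = -12 - 50 = -62$)
$J = -18352$ ($J = 2 \left(0 \left(-12\right) - 62\right) 148 = 2 \left(0 - 62\right) 148 = 2 \left(\left(-62\right) 148\right) = 2 \left(-9176\right) = -18352$)
$\frac{1}{J + u{\left(267 \right)}} = \frac{1}{-18352 + 150} = \frac{1}{-18202} = - \frac{1}{18202}$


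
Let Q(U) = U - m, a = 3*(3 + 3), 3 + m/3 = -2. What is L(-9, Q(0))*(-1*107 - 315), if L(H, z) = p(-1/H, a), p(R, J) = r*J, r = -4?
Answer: 30384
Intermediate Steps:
m = -15 (m = -9 + 3*(-2) = -9 - 6 = -15)
a = 18 (a = 3*6 = 18)
Q(U) = 15 + U (Q(U) = U - 1*(-15) = U + 15 = 15 + U)
p(R, J) = -4*J
L(H, z) = -72 (L(H, z) = -4*18 = -72)
L(-9, Q(0))*(-1*107 - 315) = -72*(-1*107 - 315) = -72*(-107 - 315) = -72*(-422) = 30384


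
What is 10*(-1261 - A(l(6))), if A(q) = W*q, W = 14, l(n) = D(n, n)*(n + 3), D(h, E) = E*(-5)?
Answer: 25190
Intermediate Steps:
D(h, E) = -5*E
l(n) = -5*n*(3 + n) (l(n) = (-5*n)*(n + 3) = (-5*n)*(3 + n) = -5*n*(3 + n))
A(q) = 14*q
10*(-1261 - A(l(6))) = 10*(-1261 - 14*(-5*6*(3 + 6))) = 10*(-1261 - 14*(-5*6*9)) = 10*(-1261 - 14*(-270)) = 10*(-1261 - 1*(-3780)) = 10*(-1261 + 3780) = 10*2519 = 25190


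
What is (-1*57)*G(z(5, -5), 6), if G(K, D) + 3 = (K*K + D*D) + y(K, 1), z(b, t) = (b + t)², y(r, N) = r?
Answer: -1881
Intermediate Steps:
G(K, D) = -3 + K + D² + K² (G(K, D) = -3 + ((K*K + D*D) + K) = -3 + ((K² + D²) + K) = -3 + ((D² + K²) + K) = -3 + (K + D² + K²) = -3 + K + D² + K²)
(-1*57)*G(z(5, -5), 6) = (-1*57)*(-3 + (5 - 5)² + 6² + ((5 - 5)²)²) = -57*(-3 + 0² + 36 + (0²)²) = -57*(-3 + 0 + 36 + 0²) = -57*(-3 + 0 + 36 + 0) = -57*33 = -1881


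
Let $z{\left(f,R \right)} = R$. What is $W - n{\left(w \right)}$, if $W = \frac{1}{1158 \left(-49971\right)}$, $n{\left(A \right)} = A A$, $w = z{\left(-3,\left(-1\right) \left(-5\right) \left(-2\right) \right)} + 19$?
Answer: $- \frac{4687179859}{57866418} \approx -81.0$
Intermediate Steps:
$w = 9$ ($w = \left(-1\right) \left(-5\right) \left(-2\right) + 19 = 5 \left(-2\right) + 19 = -10 + 19 = 9$)
$n{\left(A \right)} = A^{2}$
$W = - \frac{1}{57866418}$ ($W = \frac{1}{1158} \left(- \frac{1}{49971}\right) = - \frac{1}{57866418} \approx -1.7281 \cdot 10^{-8}$)
$W - n{\left(w \right)} = - \frac{1}{57866418} - 9^{2} = - \frac{1}{57866418} - 81 = - \frac{4687179859}{57866418}$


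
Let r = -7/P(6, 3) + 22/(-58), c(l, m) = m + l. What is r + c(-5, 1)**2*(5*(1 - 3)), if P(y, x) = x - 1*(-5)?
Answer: -37411/232 ≈ -161.25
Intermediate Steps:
c(l, m) = l + m
P(y, x) = 5 + x (P(y, x) = x + 5 = 5 + x)
r = -291/232 (r = -7/(5 + 3) + 22/(-58) = -7/8 + 22*(-1/58) = -7*1/8 - 11/29 = -7/8 - 11/29 = -291/232 ≈ -1.2543)
r + c(-5, 1)**2*(5*(1 - 3)) = -291/232 + (-5 + 1)**2*(5*(1 - 3)) = -291/232 + (-4)**2*(5*(-2)) = -291/232 + 16*(-10) = -291/232 - 160 = -37411/232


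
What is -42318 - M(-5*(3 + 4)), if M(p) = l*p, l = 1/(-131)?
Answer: -5543693/131 ≈ -42318.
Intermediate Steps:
l = -1/131 ≈ -0.0076336
M(p) = -p/131
-42318 - M(-5*(3 + 4)) = -42318 - (-1)*(-5*(3 + 4))/131 = -42318 - (-1)*(-5*7)/131 = -42318 - (-1)*(-35)/131 = -42318 - 1*35/131 = -42318 - 35/131 = -5543693/131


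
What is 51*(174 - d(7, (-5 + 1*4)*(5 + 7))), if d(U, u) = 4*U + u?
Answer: 8058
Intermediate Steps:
d(U, u) = u + 4*U
51*(174 - d(7, (-5 + 1*4)*(5 + 7))) = 51*(174 - ((-5 + 1*4)*(5 + 7) + 4*7)) = 51*(174 - ((-5 + 4)*12 + 28)) = 51*(174 - (-1*12 + 28)) = 51*(174 - (-12 + 28)) = 51*(174 - 1*16) = 51*(174 - 16) = 51*158 = 8058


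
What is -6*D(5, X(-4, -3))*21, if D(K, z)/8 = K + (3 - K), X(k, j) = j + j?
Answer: -3024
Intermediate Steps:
X(k, j) = 2*j
D(K, z) = 24 (D(K, z) = 8*(K + (3 - K)) = 8*3 = 24)
-6*D(5, X(-4, -3))*21 = -6*24*21 = -144*21 = -3024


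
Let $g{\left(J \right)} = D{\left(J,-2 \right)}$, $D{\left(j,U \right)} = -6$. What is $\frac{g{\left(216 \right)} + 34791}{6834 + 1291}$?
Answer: $\frac{6957}{1625} \approx 4.2812$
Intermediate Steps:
$g{\left(J \right)} = -6$
$\frac{g{\left(216 \right)} + 34791}{6834 + 1291} = \frac{-6 + 34791}{6834 + 1291} = \frac{34785}{8125} = 34785 \cdot \frac{1}{8125} = \frac{6957}{1625}$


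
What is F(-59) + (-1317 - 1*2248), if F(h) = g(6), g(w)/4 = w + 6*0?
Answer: -3541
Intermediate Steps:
g(w) = 4*w (g(w) = 4*(w + 6*0) = 4*(w + 0) = 4*w)
F(h) = 24 (F(h) = 4*6 = 24)
F(-59) + (-1317 - 1*2248) = 24 + (-1317 - 1*2248) = 24 + (-1317 - 2248) = 24 - 3565 = -3541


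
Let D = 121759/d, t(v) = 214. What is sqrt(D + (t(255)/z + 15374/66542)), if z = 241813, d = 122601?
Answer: sqrt(24324281910432044885029499814)/140909888708589 ≈ 1.1068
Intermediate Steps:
D = 121759/122601 ≈ 0.99313
sqrt(D + (t(255)/z + 15374/66542)) = sqrt(121759/122601 + (214/241813 + 15374/66542)) = sqrt(121759/122601 + (214*(1/241813) + 15374*(1/66542))) = sqrt(121759/122601 + (214/241813 + 7687/33271)) = sqrt(121759/122601 + 1865936525/8045360323) = sqrt(1208360711469682/986369220960123) = sqrt(24324281910432044885029499814)/140909888708589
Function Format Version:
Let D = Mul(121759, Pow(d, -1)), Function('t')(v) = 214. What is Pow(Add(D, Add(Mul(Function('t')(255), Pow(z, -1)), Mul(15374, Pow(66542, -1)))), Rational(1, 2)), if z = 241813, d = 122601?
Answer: Mul(Rational(1, 140909888708589), Pow(24324281910432044885029499814, Rational(1, 2))) ≈ 1.1068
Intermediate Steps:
D = Rational(121759, 122601) (D = Mul(121759, Pow(122601, -1)) = Mul(121759, Rational(1, 122601)) = Rational(121759, 122601) ≈ 0.99313)
Pow(Add(D, Add(Mul(Function('t')(255), Pow(z, -1)), Mul(15374, Pow(66542, -1)))), Rational(1, 2)) = Pow(Add(Rational(121759, 122601), Add(Mul(214, Pow(241813, -1)), Mul(15374, Pow(66542, -1)))), Rational(1, 2)) = Pow(Add(Rational(121759, 122601), Add(Mul(214, Rational(1, 241813)), Mul(15374, Rational(1, 66542)))), Rational(1, 2)) = Pow(Add(Rational(121759, 122601), Add(Rational(214, 241813), Rational(7687, 33271))), Rational(1, 2)) = Pow(Add(Rational(121759, 122601), Rational(1865936525, 8045360323)), Rational(1, 2)) = Pow(Rational(1208360711469682, 986369220960123), Rational(1, 2)) = Mul(Rational(1, 140909888708589), Pow(24324281910432044885029499814, Rational(1, 2)))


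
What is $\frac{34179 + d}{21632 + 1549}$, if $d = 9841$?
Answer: $\frac{44020}{23181} \approx 1.899$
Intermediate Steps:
$\frac{34179 + d}{21632 + 1549} = \frac{34179 + 9841}{21632 + 1549} = \frac{44020}{23181}$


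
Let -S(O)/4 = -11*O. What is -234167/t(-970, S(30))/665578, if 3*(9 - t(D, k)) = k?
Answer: 234167/286864118 ≈ 0.00081630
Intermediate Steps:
S(O) = 44*O (S(O) = -(-44)*O = 44*O)
t(D, k) = 9 - k/3
-234167/t(-970, S(30))/665578 = -234167/(9 - 44*30/3)/665578 = -234167/(9 - ⅓*1320)*(1/665578) = -234167/(9 - 440)*(1/665578) = -234167/(-431)*(1/665578) = -234167*(-1/431)*(1/665578) = (234167/431)*(1/665578) = 234167/286864118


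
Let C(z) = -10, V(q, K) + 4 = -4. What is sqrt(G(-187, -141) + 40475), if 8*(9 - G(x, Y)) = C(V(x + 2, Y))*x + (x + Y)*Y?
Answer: sqrt(137877)/2 ≈ 185.66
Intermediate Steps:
V(q, K) = -8 (V(q, K) = -4 - 4 = -8)
G(x, Y) = 9 + 5*x/4 - Y*(Y + x)/8 (G(x, Y) = 9 - (-10*x + (x + Y)*Y)/8 = 9 - (-10*x + (Y + x)*Y)/8 = 9 - (-10*x + Y*(Y + x))/8 = 9 + (5*x/4 - Y*(Y + x)/8) = 9 + 5*x/4 - Y*(Y + x)/8)
sqrt(G(-187, -141) + 40475) = sqrt((9 - 1/8*(-141)**2 + (5/4)*(-187) - 1/8*(-141)*(-187)) + 40475) = sqrt((9 - 1/8*19881 - 935/4 - 26367/8) + 40475) = sqrt((9 - 19881/8 - 935/4 - 26367/8) + 40475) = sqrt(-24023/4 + 40475) = sqrt(137877/4) = sqrt(137877)/2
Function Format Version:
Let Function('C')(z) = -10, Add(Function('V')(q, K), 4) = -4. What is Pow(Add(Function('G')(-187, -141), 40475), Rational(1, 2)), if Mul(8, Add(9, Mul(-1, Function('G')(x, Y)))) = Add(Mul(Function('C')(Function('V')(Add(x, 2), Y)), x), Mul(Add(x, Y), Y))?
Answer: Mul(Rational(1, 2), Pow(137877, Rational(1, 2))) ≈ 185.66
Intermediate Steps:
Function('V')(q, K) = -8 (Function('V')(q, K) = Add(-4, -4) = -8)
Function('G')(x, Y) = Add(9, Mul(Rational(5, 4), x), Mul(Rational(-1, 8), Y, Add(Y, x))) (Function('G')(x, Y) = Add(9, Mul(Rational(-1, 8), Add(Mul(-10, x), Mul(Add(x, Y), Y)))) = Add(9, Mul(Rational(-1, 8), Add(Mul(-10, x), Mul(Add(Y, x), Y)))) = Add(9, Mul(Rational(-1, 8), Add(Mul(-10, x), Mul(Y, Add(Y, x))))) = Add(9, Add(Mul(Rational(5, 4), x), Mul(Rational(-1, 8), Y, Add(Y, x)))) = Add(9, Mul(Rational(5, 4), x), Mul(Rational(-1, 8), Y, Add(Y, x))))
Pow(Add(Function('G')(-187, -141), 40475), Rational(1, 2)) = Pow(Add(Add(9, Mul(Rational(-1, 8), Pow(-141, 2)), Mul(Rational(5, 4), -187), Mul(Rational(-1, 8), -141, -187)), 40475), Rational(1, 2)) = Pow(Add(Add(9, Mul(Rational(-1, 8), 19881), Rational(-935, 4), Rational(-26367, 8)), 40475), Rational(1, 2)) = Pow(Add(Add(9, Rational(-19881, 8), Rational(-935, 4), Rational(-26367, 8)), 40475), Rational(1, 2)) = Pow(Add(Rational(-24023, 4), 40475), Rational(1, 2)) = Pow(Rational(137877, 4), Rational(1, 2)) = Mul(Rational(1, 2), Pow(137877, Rational(1, 2)))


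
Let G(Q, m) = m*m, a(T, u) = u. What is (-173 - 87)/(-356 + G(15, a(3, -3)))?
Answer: 260/347 ≈ 0.74928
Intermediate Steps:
G(Q, m) = m**2
(-173 - 87)/(-356 + G(15, a(3, -3))) = (-173 - 87)/(-356 + (-3)**2) = -260/(-356 + 9) = -260/(-347) = -260*(-1/347) = 260/347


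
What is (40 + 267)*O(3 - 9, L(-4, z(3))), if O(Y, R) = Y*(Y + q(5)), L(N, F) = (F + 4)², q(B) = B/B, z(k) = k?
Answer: 9210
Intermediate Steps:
q(B) = 1
L(N, F) = (4 + F)²
O(Y, R) = Y*(1 + Y) (O(Y, R) = Y*(Y + 1) = Y*(1 + Y))
(40 + 267)*O(3 - 9, L(-4, z(3))) = (40 + 267)*((3 - 9)*(1 + (3 - 9))) = 307*(-6*(1 - 6)) = 307*(-6*(-5)) = 307*30 = 9210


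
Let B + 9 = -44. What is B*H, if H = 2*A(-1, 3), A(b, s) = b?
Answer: 106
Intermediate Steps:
B = -53 (B = -9 - 44 = -53)
H = -2 (H = 2*(-1) = -2)
B*H = -53*(-2) = 106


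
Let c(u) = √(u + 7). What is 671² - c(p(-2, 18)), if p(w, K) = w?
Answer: 450241 - √5 ≈ 4.5024e+5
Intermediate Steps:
c(u) = √(7 + u)
671² - c(p(-2, 18)) = 671² - √(7 - 2) = 450241 - √5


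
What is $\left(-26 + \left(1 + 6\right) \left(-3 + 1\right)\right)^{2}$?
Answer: $1600$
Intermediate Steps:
$\left(-26 + \left(1 + 6\right) \left(-3 + 1\right)\right)^{2} = \left(-26 + 7 \left(-2\right)\right)^{2} = \left(-26 - 14\right)^{2} = \left(-40\right)^{2} = 1600$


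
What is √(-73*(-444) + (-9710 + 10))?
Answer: 2*√5678 ≈ 150.71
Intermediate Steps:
√(-73*(-444) + (-9710 + 10)) = √(32412 - 9700) = √22712 = 2*√5678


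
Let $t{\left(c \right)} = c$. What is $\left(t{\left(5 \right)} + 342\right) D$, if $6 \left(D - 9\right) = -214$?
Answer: $- \frac{27760}{3} \approx -9253.3$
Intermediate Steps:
$D = - \frac{80}{3}$ ($D = 9 + \frac{1}{6} \left(-214\right) = 9 - \frac{107}{3} = - \frac{80}{3} \approx -26.667$)
$\left(t{\left(5 \right)} + 342\right) D = \left(5 + 342\right) \left(- \frac{80}{3}\right) = 347 \left(- \frac{80}{3}\right) = - \frac{27760}{3}$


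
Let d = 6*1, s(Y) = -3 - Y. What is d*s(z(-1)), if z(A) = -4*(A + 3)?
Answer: 30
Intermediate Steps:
z(A) = -12 - 4*A (z(A) = -4*(3 + A) = -12 - 4*A)
d = 6
d*s(z(-1)) = 6*(-3 - (-12 - 4*(-1))) = 6*(-3 - (-12 + 4)) = 6*(-3 - 1*(-8)) = 6*(-3 + 8) = 6*5 = 30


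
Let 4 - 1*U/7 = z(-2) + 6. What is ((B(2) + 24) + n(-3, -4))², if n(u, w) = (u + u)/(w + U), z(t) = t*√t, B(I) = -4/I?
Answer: (-7031*I + 61908*√2)/(-17*I + 126*√2) ≈ 490.63 + 7.3502*I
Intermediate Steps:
z(t) = t^(3/2)
U = -14 + 14*I*√2 (U = 28 - 7*((-2)^(3/2) + 6) = 28 - 7*(-2*I*√2 + 6) = 28 - 7*(6 - 2*I*√2) = 28 + (-42 + 14*I*√2) = -14 + 14*I*√2 ≈ -14.0 + 19.799*I)
n(u, w) = 2*u/(-14 + w + 14*I*√2) (n(u, w) = (u + u)/(w + (-14 + 14*I*√2)) = (2*u)/(-14 + w + 14*I*√2) = 2*u/(-14 + w + 14*I*√2))
((B(2) + 24) + n(-3, -4))² = ((-4/2 + 24) + 2*(-3)/(-14 - 4 + 14*I*√2))² = ((-4*½ + 24) + 2*(-3)/(-18 + 14*I*√2))² = ((-2 + 24) - 6/(-18 + 14*I*√2))² = (22 - 6/(-18 + 14*I*√2))²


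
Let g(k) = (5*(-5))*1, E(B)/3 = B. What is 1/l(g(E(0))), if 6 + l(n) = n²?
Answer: 1/619 ≈ 0.0016155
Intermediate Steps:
E(B) = 3*B
g(k) = -25 (g(k) = -25*1 = -25)
l(n) = -6 + n²
1/l(g(E(0))) = 1/(-6 + (-25)²) = 1/(-6 + 625) = 1/619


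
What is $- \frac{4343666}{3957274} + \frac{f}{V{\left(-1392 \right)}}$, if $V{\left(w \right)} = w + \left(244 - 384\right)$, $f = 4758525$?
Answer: $- \frac{9418720878581}{3031271884} \approx -3107.2$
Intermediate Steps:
$V{\left(w \right)} = -140 + w$ ($V{\left(w \right)} = w - 140 = -140 + w$)
$- \frac{4343666}{3957274} + \frac{f}{V{\left(-1392 \right)}} = - \frac{4343666}{3957274} + \frac{4758525}{-140 - 1392} = \left(-4343666\right) \frac{1}{3957274} + \frac{4758525}{-1532} = - \frac{2171833}{1978637} + 4758525 \left(- \frac{1}{1532}\right) = - \frac{2171833}{1978637} - \frac{4758525}{1532} = - \frac{9418720878581}{3031271884}$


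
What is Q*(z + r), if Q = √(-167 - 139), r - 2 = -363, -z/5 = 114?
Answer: -2793*I*√34 ≈ -16286.0*I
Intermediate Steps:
z = -570 (z = -5*114 = -570)
r = -361 (r = 2 - 363 = -361)
Q = 3*I*√34 (Q = √(-306) = 3*I*√34 ≈ 17.493*I)
Q*(z + r) = (3*I*√34)*(-570 - 361) = (3*I*√34)*(-931) = -2793*I*√34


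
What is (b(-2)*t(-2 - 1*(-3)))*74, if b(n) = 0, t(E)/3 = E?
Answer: 0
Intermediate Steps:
t(E) = 3*E
(b(-2)*t(-2 - 1*(-3)))*74 = (0*(3*(-2 - 1*(-3))))*74 = (0*(3*(-2 + 3)))*74 = (0*(3*1))*74 = (0*3)*74 = 0*74 = 0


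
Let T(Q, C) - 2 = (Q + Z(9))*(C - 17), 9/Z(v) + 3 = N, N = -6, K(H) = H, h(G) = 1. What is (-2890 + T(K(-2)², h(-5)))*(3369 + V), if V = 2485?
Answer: -17187344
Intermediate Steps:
Z(v) = -1 (Z(v) = 9/(-3 - 6) = 9/(-9) = 9*(-⅑) = -1)
T(Q, C) = 2 + (-1 + Q)*(-17 + C) (T(Q, C) = 2 + (Q - 1)*(C - 17) = 2 + (-1 + Q)*(-17 + C))
(-2890 + T(K(-2)², h(-5)))*(3369 + V) = (-2890 + (19 - 1*1 - 17*(-2)² + 1*(-2)²))*(3369 + 2485) = (-2890 + (19 - 1 - 17*4 + 1*4))*5854 = (-2890 + (19 - 1 - 68 + 4))*5854 = (-2890 - 46)*5854 = -2936*5854 = -17187344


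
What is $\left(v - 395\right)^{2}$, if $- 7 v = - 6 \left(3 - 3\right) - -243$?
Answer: $\frac{9048064}{49} \approx 1.8465 \cdot 10^{5}$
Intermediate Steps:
$v = - \frac{243}{7}$ ($v = - \frac{- 6 \left(3 - 3\right) - -243}{7} = - \frac{\left(-6\right) 0 + 243}{7} = - \frac{0 + 243}{7} = \left(- \frac{1}{7}\right) 243 = - \frac{243}{7} \approx -34.714$)
$\left(v - 395\right)^{2} = \left(- \frac{243}{7} - 395\right)^{2} = \left(- \frac{3008}{7}\right)^{2} = \frac{9048064}{49}$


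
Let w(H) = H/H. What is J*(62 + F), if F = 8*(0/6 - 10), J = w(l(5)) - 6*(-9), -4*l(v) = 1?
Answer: -990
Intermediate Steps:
l(v) = -¼ (l(v) = -¼*1 = -¼)
w(H) = 1
J = 55 (J = 1 - 6*(-9) = 1 + 54 = 55)
F = -80 (F = 8*(0*(⅙) - 10) = 8*(0 - 10) = 8*(-10) = -80)
J*(62 + F) = 55*(62 - 80) = 55*(-18) = -990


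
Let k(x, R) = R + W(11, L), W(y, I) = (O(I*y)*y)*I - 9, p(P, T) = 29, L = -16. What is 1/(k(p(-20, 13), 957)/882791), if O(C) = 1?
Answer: 882791/772 ≈ 1143.5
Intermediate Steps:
W(y, I) = -9 + I*y (W(y, I) = (1*y)*I - 9 = y*I - 9 = I*y - 9 = -9 + I*y)
k(x, R) = -185 + R (k(x, R) = R + (-9 - 16*11) = R + (-9 - 176) = R - 185 = -185 + R)
1/(k(p(-20, 13), 957)/882791) = 1/((-185 + 957)/882791) = 1/(772*(1/882791)) = 1/(772/882791) = 882791/772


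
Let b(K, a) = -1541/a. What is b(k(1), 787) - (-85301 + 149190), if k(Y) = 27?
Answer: -50282184/787 ≈ -63891.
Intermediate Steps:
b(k(1), 787) - (-85301 + 149190) = -1541/787 - (-85301 + 149190) = -1541*1/787 - 1*63889 = -1541/787 - 63889 = -50282184/787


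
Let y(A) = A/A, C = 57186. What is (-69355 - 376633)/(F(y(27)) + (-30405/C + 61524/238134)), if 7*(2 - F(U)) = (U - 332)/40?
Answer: -47237818265033760/308093712989 ≈ -1.5332e+5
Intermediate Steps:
y(A) = 1
F(U) = 223/70 - U/280 (F(U) = 2 - (U - 332)/(7*40) = 2 - (-332 + U)/(7*40) = 2 - (-83/10 + U/40)/7 = 2 + (83/70 - U/280) = 223/70 - U/280)
(-69355 - 376633)/(F(y(27)) + (-30405/C + 61524/238134)) = (-69355 - 376633)/((223/70 - 1/280*1) + (-30405/57186 + 61524/238134)) = -445988/((223/70 - 1/280) + (-30405*1/57186 + 61524*(1/238134))) = -445988/(891/280 + (-10135/19062 + 10254/39689)) = -445988/(891/280 - 206786267/756551718) = -445988/308093712989/105917240520 = -445988*105917240520/308093712989 = -47237818265033760/308093712989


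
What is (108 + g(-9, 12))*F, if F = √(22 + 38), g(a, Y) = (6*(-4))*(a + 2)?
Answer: 552*√15 ≈ 2137.9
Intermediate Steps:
g(a, Y) = -48 - 24*a (g(a, Y) = -24*(2 + a) = -48 - 24*a)
F = 2*√15 (F = √60 = 2*√15 ≈ 7.7460)
(108 + g(-9, 12))*F = (108 + (-48 - 24*(-9)))*(2*√15) = (108 + (-48 + 216))*(2*√15) = (108 + 168)*(2*√15) = 276*(2*√15) = 552*√15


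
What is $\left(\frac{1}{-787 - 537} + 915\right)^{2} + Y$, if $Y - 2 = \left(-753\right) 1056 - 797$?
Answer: $\frac{72328872793}{1752976} \approx 41261.0$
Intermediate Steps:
$Y = -795963$ ($Y = 2 - 795965 = -795963$)
$\left(\frac{1}{-787 - 537} + 915\right)^{2} + Y = \left(\frac{1}{-787 - 537} + 915\right)^{2} - 795963 = \left(\frac{1}{-1324} + 915\right)^{2} - 795963 = \left(- \frac{1}{1324} + 915\right)^{2} - 795963 = \left(\frac{1211459}{1324}\right)^{2} - 795963 = \frac{1467632908681}{1752976} - 795963 = \frac{72328872793}{1752976}$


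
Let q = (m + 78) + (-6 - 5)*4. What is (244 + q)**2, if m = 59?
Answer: 113569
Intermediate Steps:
q = 93 (q = (59 + 78) + (-6 - 5)*4 = 137 - 11*4 = 137 - 44 = 93)
(244 + q)**2 = (244 + 93)**2 = 337**2 = 113569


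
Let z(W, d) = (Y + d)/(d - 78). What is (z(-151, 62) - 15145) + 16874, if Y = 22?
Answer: 6895/4 ≈ 1723.8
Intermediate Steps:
z(W, d) = (22 + d)/(-78 + d) (z(W, d) = (22 + d)/(d - 78) = (22 + d)/(-78 + d))
(z(-151, 62) - 15145) + 16874 = ((22 + 62)/(-78 + 62) - 15145) + 16874 = (84/(-16) - 15145) + 16874 = (-1/16*84 - 15145) + 16874 = (-21/4 - 15145) + 16874 = -60601/4 + 16874 = 6895/4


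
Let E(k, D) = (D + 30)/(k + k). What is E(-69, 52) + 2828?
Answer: 195091/69 ≈ 2827.4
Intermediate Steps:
E(k, D) = (30 + D)/(2*k) (E(k, D) = (30 + D)/((2*k)) = (30 + D)*(1/(2*k)) = (30 + D)/(2*k))
E(-69, 52) + 2828 = (½)*(30 + 52)/(-69) + 2828 = (½)*(-1/69)*82 + 2828 = -41/69 + 2828 = 195091/69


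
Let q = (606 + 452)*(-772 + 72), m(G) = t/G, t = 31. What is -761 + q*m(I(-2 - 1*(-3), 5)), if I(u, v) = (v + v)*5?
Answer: -459933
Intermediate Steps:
I(u, v) = 10*v (I(u, v) = (2*v)*5 = 10*v)
m(G) = 31/G
q = -740600 (q = 1058*(-700) = -740600)
-761 + q*m(I(-2 - 1*(-3), 5)) = -761 - 22958600/(10*5) = -761 - 22958600/50 = -761 - 740600*31/50 = -761 - 459172 = -459933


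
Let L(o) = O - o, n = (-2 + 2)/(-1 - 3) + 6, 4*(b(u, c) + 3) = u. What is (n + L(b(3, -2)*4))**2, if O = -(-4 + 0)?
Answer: 361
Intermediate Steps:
b(u, c) = -3 + u/4
O = 4 (O = -1*(-4) = 4)
n = 6 (n = 0/(-4) + 6 = 0*(-1/4) + 6 = 0 + 6 = 6)
L(o) = 4 - o
(n + L(b(3, -2)*4))**2 = (6 + (4 - (-3 + (1/4)*3)*4))**2 = (6 + (4 - (-3 + 3/4)*4))**2 = (6 + (4 - (-9)*4/4))**2 = (6 + (4 - 1*(-9)))**2 = (6 + (4 + 9))**2 = (6 + 13)**2 = 19**2 = 361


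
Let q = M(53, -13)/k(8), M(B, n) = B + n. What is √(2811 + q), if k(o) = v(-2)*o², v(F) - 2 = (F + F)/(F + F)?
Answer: √404814/12 ≈ 53.021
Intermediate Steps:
v(F) = 3 (v(F) = 2 + (F + F)/(F + F) = 2 + (2*F)/((2*F)) = 2 + (2*F)*(1/(2*F)) = 2 + 1 = 3)
k(o) = 3*o²
q = 5/24 (q = (53 - 13)/((3*8²)) = 40/((3*64)) = 40/192 = 40*(1/192) = 5/24 ≈ 0.20833)
√(2811 + q) = √(2811 + 5/24) = √(67469/24) = √404814/12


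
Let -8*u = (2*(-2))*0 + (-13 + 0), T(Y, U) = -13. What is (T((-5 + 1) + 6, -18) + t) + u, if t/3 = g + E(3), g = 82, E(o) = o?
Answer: 1949/8 ≈ 243.63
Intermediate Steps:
u = 13/8 (u = -((2*(-2))*0 + (-13 + 0))/8 = -(-4*0 - 13)/8 = -(0 - 13)/8 = -1/8*(-13) = 13/8 ≈ 1.6250)
t = 255 (t = 3*(82 + 3) = 3*85 = 255)
(T((-5 + 1) + 6, -18) + t) + u = (-13 + 255) + 13/8 = 242 + 13/8 = 1949/8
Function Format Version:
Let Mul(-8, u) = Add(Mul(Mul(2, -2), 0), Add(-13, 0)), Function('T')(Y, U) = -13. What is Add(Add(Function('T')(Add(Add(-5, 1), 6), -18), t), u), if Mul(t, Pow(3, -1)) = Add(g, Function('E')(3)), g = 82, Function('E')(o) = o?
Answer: Rational(1949, 8) ≈ 243.63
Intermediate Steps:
u = Rational(13, 8) (u = Mul(Rational(-1, 8), Add(Mul(Mul(2, -2), 0), Add(-13, 0))) = Mul(Rational(-1, 8), Add(Mul(-4, 0), -13)) = Mul(Rational(-1, 8), Add(0, -13)) = Mul(Rational(-1, 8), -13) = Rational(13, 8) ≈ 1.6250)
t = 255 (t = Mul(3, Add(82, 3)) = Mul(3, 85) = 255)
Add(Add(Function('T')(Add(Add(-5, 1), 6), -18), t), u) = Add(Add(-13, 255), Rational(13, 8)) = Add(242, Rational(13, 8)) = Rational(1949, 8)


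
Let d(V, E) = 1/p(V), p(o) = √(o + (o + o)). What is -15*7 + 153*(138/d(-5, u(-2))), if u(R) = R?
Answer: -105 + 21114*I*√15 ≈ -105.0 + 81774.0*I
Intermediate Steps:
p(o) = √3*√o (p(o) = √(o + 2*o) = √(3*o) = √3*√o)
d(V, E) = √3/(3*√V) (d(V, E) = 1/(√3*√V) = √3/(3*√V))
-15*7 + 153*(138/d(-5, u(-2))) = -15*7 + 153*(138/((√3/(3*√(-5))))) = -105 + 153*(138/((√3*(-I*√5/5)/3))) = -105 + 153*(138/((-I*√15/15))) = -105 + 153*(138*(I*√15)) = -105 + 153*(138*I*√15) = -105 + 21114*I*√15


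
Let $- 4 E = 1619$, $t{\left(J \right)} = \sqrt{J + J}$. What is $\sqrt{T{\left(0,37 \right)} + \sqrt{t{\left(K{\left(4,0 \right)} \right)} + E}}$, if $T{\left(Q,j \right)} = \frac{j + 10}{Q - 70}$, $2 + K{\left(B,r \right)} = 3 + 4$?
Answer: $\frac{\sqrt{-3290 + 2450 i \sqrt{1619 - 4 \sqrt{10}}}}{70} \approx 3.1128 + 3.2189 i$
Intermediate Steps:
$K{\left(B,r \right)} = 5$ ($K{\left(B,r \right)} = -2 + \left(3 + 4\right) = -2 + 7 = 5$)
$T{\left(Q,j \right)} = \frac{10 + j}{-70 + Q}$
$t{\left(J \right)} = \sqrt{2} \sqrt{J}$ ($t{\left(J \right)} = \sqrt{2 J} = \sqrt{2} \sqrt{J}$)
$E = - \frac{1619}{4}$ ($E = \left(- \frac{1}{4}\right) 1619 = - \frac{1619}{4} \approx -404.75$)
$\sqrt{T{\left(0,37 \right)} + \sqrt{t{\left(K{\left(4,0 \right)} \right)} + E}} = \sqrt{\frac{10 + 37}{-70 + 0} + \sqrt{\sqrt{2} \sqrt{5} - \frac{1619}{4}}} = \sqrt{\frac{1}{-70} \cdot 47 + \sqrt{\sqrt{10} - \frac{1619}{4}}} = \sqrt{\left(- \frac{1}{70}\right) 47 + \sqrt{- \frac{1619}{4} + \sqrt{10}}} = \sqrt{- \frac{47}{70} + \sqrt{- \frac{1619}{4} + \sqrt{10}}}$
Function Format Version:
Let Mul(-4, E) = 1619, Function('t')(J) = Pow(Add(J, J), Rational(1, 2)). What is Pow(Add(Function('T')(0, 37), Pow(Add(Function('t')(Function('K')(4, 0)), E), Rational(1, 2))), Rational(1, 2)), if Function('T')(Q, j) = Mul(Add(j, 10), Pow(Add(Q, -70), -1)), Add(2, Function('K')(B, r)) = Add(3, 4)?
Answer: Mul(Rational(1, 70), Pow(Add(-3290, Mul(2450, I, Pow(Add(1619, Mul(-4, Pow(10, Rational(1, 2)))), Rational(1, 2)))), Rational(1, 2))) ≈ Add(3.1128, Mul(3.2189, I))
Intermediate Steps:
Function('K')(B, r) = 5 (Function('K')(B, r) = Add(-2, Add(3, 4)) = Add(-2, 7) = 5)
Function('T')(Q, j) = Mul(Pow(Add(-70, Q), -1), Add(10, j)) (Function('T')(Q, j) = Mul(Add(10, j), Pow(Add(-70, Q), -1)) = Mul(Pow(Add(-70, Q), -1), Add(10, j)))
Function('t')(J) = Mul(Pow(2, Rational(1, 2)), Pow(J, Rational(1, 2))) (Function('t')(J) = Pow(Mul(2, J), Rational(1, 2)) = Mul(Pow(2, Rational(1, 2)), Pow(J, Rational(1, 2))))
E = Rational(-1619, 4) (E = Mul(Rational(-1, 4), 1619) = Rational(-1619, 4) ≈ -404.75)
Pow(Add(Function('T')(0, 37), Pow(Add(Function('t')(Function('K')(4, 0)), E), Rational(1, 2))), Rational(1, 2)) = Pow(Add(Mul(Pow(Add(-70, 0), -1), Add(10, 37)), Pow(Add(Mul(Pow(2, Rational(1, 2)), Pow(5, Rational(1, 2))), Rational(-1619, 4)), Rational(1, 2))), Rational(1, 2)) = Pow(Add(Mul(Pow(-70, -1), 47), Pow(Add(Pow(10, Rational(1, 2)), Rational(-1619, 4)), Rational(1, 2))), Rational(1, 2)) = Pow(Add(Mul(Rational(-1, 70), 47), Pow(Add(Rational(-1619, 4), Pow(10, Rational(1, 2))), Rational(1, 2))), Rational(1, 2)) = Pow(Add(Rational(-47, 70), Pow(Add(Rational(-1619, 4), Pow(10, Rational(1, 2))), Rational(1, 2))), Rational(1, 2))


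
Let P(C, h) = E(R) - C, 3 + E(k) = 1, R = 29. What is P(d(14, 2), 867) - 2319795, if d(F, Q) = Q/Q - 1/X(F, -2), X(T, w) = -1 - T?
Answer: -34796971/15 ≈ -2.3198e+6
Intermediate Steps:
E(k) = -2 (E(k) = -3 + 1 = -2)
d(F, Q) = 1 - 1/(-1 - F) (d(F, Q) = Q/Q - 1/(-1 - F) = 1 - 1/(-1 - F))
P(C, h) = -2 - C
P(d(14, 2), 867) - 2319795 = (-2 - (2 + 14)/(1 + 14)) - 2319795 = (-2 - 16/15) - 2319795 = -46/15 - 2319795 = -34796971/15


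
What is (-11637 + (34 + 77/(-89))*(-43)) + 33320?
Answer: 1802980/89 ≈ 20258.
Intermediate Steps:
(-11637 + (34 + 77/(-89))*(-43)) + 33320 = (-11637 + (34 + 77*(-1/89))*(-43)) + 33320 = (-11637 + (34 - 77/89)*(-43)) + 33320 = (-11637 + (2949/89)*(-43)) + 33320 = (-11637 - 126807/89) + 33320 = -1162500/89 + 33320 = 1802980/89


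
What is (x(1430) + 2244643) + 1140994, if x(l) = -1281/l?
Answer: 4841459629/1430 ≈ 3.3856e+6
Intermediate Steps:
(x(1430) + 2244643) + 1140994 = (-1281/1430 + 2244643) + 1140994 = 3209838209/1430 + 1140994 = 4841459629/1430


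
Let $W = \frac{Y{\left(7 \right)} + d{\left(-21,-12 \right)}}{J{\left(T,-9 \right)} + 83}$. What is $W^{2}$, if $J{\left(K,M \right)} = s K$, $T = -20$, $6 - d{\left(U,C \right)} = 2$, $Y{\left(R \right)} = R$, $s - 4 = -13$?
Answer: $\frac{121}{69169} \approx 0.0017493$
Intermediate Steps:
$s = -9$ ($s = 4 - 13 = -9$)
$d{\left(U,C \right)} = 4$ ($d{\left(U,C \right)} = 6 - 2 = 4$)
$J{\left(K,M \right)} = - 9 K$
$W = \frac{11}{263}$ ($W = \frac{7 + 4}{\left(-9\right) \left(-20\right) + 83} = \frac{11}{180 + 83} = \frac{11}{263} \approx 0.041825$)
$W^{2} = \left(\frac{11}{263}\right)^{2} = \frac{121}{69169}$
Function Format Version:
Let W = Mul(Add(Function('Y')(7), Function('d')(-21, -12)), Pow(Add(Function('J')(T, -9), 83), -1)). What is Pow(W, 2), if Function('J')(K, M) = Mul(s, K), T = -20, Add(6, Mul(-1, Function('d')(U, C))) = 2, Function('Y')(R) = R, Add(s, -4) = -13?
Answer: Rational(121, 69169) ≈ 0.0017493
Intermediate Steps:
s = -9 (s = Add(4, -13) = -9)
Function('d')(U, C) = 4 (Function('d')(U, C) = Add(6, Mul(-1, 2)) = Add(6, -2) = 4)
Function('J')(K, M) = Mul(-9, K)
W = Rational(11, 263) (W = Mul(Add(7, 4), Pow(Add(Mul(-9, -20), 83), -1)) = Mul(11, Pow(Add(180, 83), -1)) = Mul(11, Pow(263, -1)) = Mul(11, Rational(1, 263)) = Rational(11, 263) ≈ 0.041825)
Pow(W, 2) = Pow(Rational(11, 263), 2) = Rational(121, 69169)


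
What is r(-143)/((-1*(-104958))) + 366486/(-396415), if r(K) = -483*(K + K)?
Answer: 387960421/990641085 ≈ 0.39163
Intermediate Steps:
r(K) = -966*K
r(-143)/((-1*(-104958))) + 366486/(-396415) = (-966*(-143))/((-1*(-104958))) + 366486/(-396415) = 138138/104958 + 366486*(-1/396415) = 138138*(1/104958) - 366486/396415 = 3289/2499 - 366486/396415 = 387960421/990641085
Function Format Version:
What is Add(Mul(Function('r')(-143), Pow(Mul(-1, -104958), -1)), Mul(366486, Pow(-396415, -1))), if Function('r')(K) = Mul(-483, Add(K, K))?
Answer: Rational(387960421, 990641085) ≈ 0.39163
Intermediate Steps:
Function('r')(K) = Mul(-966, K) (Function('r')(K) = Mul(-483, Mul(2, K)) = Mul(-966, K))
Add(Mul(Function('r')(-143), Pow(Mul(-1, -104958), -1)), Mul(366486, Pow(-396415, -1))) = Add(Mul(Mul(-966, -143), Pow(Mul(-1, -104958), -1)), Mul(366486, Pow(-396415, -1))) = Add(Mul(138138, Pow(104958, -1)), Mul(366486, Rational(-1, 396415))) = Add(Mul(138138, Rational(1, 104958)), Rational(-366486, 396415)) = Add(Rational(3289, 2499), Rational(-366486, 396415)) = Rational(387960421, 990641085)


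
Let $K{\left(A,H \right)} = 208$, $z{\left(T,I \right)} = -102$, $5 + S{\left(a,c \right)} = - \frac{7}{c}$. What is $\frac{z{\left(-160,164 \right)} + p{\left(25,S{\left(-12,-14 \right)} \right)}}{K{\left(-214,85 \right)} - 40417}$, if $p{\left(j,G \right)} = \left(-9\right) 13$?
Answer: $\frac{73}{13403} \approx 0.0054465$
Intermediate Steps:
$S{\left(a,c \right)} = -5 - \frac{7}{c}$
$p{\left(j,G \right)} = -117$
$\frac{z{\left(-160,164 \right)} + p{\left(25,S{\left(-12,-14 \right)} \right)}}{K{\left(-214,85 \right)} - 40417} = \frac{-102 - 117}{208 - 40417} = - \frac{219}{-40209} = \left(-219\right) \left(- \frac{1}{40209}\right) = \frac{73}{13403}$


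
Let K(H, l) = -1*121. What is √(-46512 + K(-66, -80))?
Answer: I*√46633 ≈ 215.95*I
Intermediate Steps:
K(H, l) = -121
√(-46512 + K(-66, -80)) = √(-46512 - 121) = √(-46633) = I*√46633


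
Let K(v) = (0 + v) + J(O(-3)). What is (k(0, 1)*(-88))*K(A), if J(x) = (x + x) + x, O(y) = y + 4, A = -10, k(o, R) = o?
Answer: 0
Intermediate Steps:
O(y) = 4 + y
J(x) = 3*x (J(x) = 2*x + x = 3*x)
K(v) = 3 + v (K(v) = (0 + v) + 3*(4 - 3) = v + 3*1 = v + 3 = 3 + v)
(k(0, 1)*(-88))*K(A) = (0*(-88))*(3 - 10) = 0*(-7) = 0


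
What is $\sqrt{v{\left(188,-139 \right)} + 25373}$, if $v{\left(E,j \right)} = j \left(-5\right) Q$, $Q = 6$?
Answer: $\sqrt{29543} \approx 171.88$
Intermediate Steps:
$v{\left(E,j \right)} = - 30 j$ ($v{\left(E,j \right)} = j \left(-5\right) 6 = - 5 j 6 = - 30 j$)
$\sqrt{v{\left(188,-139 \right)} + 25373} = \sqrt{\left(-30\right) \left(-139\right) + 25373} = \sqrt{4170 + 25373} = \sqrt{29543}$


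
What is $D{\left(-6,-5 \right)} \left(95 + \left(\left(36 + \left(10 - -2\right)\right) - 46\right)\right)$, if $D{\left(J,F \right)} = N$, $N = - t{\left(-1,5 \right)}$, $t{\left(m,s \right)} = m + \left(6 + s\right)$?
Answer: $-970$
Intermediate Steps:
$t{\left(m,s \right)} = 6 + m + s$
$N = -10$ ($N = - (6 - 1 + 5) = \left(-1\right) 10 = -10$)
$D{\left(J,F \right)} = -10$
$D{\left(-6,-5 \right)} \left(95 + \left(\left(36 + \left(10 - -2\right)\right) - 46\right)\right) = - 10 \left(95 + \left(\left(36 + \left(10 - -2\right)\right) - 46\right)\right) = - 10 \left(95 + \left(\left(36 + \left(10 + 2\right)\right) - 46\right)\right) = - 10 \left(95 + \left(\left(36 + 12\right) - 46\right)\right) = - 10 \left(95 + \left(48 - 46\right)\right) = - 10 \left(95 + 2\right) = \left(-10\right) 97 = -970$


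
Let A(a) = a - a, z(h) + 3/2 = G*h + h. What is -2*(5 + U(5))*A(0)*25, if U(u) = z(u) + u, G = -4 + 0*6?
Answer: 0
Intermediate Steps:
G = -4 (G = -4 + 0 = -4)
z(h) = -3/2 - 3*h (z(h) = -3/2 + (-4*h + h) = -3/2 - 3*h)
U(u) = -3/2 - 2*u (U(u) = (-3/2 - 3*u) + u = -3/2 - 2*u)
A(a) = 0
-2*(5 + U(5))*A(0)*25 = -2*(5 + (-3/2 - 2*5))*0*25 = -2*(5 + (-3/2 - 10))*0*25 = -2*(5 - 23/2)*0*25 = -(-13)*0*25 = -2*0*25 = 0*25 = 0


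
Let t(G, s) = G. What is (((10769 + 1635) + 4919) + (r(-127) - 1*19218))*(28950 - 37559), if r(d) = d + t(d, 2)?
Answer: 18500741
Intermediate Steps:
r(d) = 2*d (r(d) = d + d = 2*d)
(((10769 + 1635) + 4919) + (r(-127) - 1*19218))*(28950 - 37559) = (((10769 + 1635) + 4919) + (2*(-127) - 1*19218))*(28950 - 37559) = ((12404 + 4919) + (-254 - 19218))*(-8609) = (17323 - 19472)*(-8609) = -2149*(-8609) = 18500741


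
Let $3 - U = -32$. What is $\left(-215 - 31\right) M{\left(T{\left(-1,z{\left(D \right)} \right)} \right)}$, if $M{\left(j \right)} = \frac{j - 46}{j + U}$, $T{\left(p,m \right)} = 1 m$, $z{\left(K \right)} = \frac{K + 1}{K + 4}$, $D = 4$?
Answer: $\frac{29766}{95} \approx 313.33$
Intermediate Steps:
$U = 35$ ($U = 3 - -32 = 3 + 32 = 35$)
$z{\left(K \right)} = \frac{1 + K}{4 + K}$
$T{\left(p,m \right)} = m$
$M{\left(j \right)} = \frac{-46 + j}{35 + j}$ ($M{\left(j \right)} = \frac{j - 46}{j + 35} = \frac{-46 + j}{35 + j}$)
$\left(-215 - 31\right) M{\left(T{\left(-1,z{\left(D \right)} \right)} \right)} = \left(-215 - 31\right) \frac{-46 + \frac{1 + 4}{4 + 4}}{35 + \frac{1 + 4}{4 + 4}} = - 246 \frac{-46 + \frac{1}{8} \cdot 5}{35 + \frac{1}{8} \cdot 5} = - 246 \frac{-46 + \frac{5}{8}}{35 + \frac{5}{8}} = - 246 \frac{1}{\frac{285}{8}} \left(- \frac{363}{8}\right) = - 246 \cdot \frac{8}{285} \left(- \frac{363}{8}\right) = \left(-246\right) \left(- \frac{121}{95}\right) = \frac{29766}{95}$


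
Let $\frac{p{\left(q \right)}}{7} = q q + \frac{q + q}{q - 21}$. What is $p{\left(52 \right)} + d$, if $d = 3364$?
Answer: $\frac{691780}{31} \approx 22315.0$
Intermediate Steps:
$p{\left(q \right)} = 7 q^{2} + \frac{14 q}{-21 + q}$ ($p{\left(q \right)} = 7 \left(q q + \frac{q + q}{q - 21}\right) = 7 \left(q^{2} + \frac{2 q}{-21 + q}\right) = 7 q^{2} + \frac{14 q}{-21 + q}$)
$p{\left(52 \right)} + d = 7 \cdot 52 \frac{1}{-21 + 52} \left(2 + 52^{2} - 1092\right) + 3364 = 7 \cdot 52 \cdot \frac{1}{31} \left(2 + 2704 - 1092\right) + 3364 = 7 \cdot 52 \cdot \frac{1}{31} \cdot 1614 + 3364 = \frac{587496}{31} + 3364 = \frac{691780}{31}$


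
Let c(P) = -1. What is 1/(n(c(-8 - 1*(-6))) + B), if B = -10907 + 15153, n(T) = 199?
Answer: 1/4445 ≈ 0.00022497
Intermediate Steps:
B = 4246
1/(n(c(-8 - 1*(-6))) + B) = 1/(199 + 4246) = 1/4445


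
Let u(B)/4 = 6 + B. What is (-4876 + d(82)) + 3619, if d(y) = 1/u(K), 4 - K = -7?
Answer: -85475/68 ≈ -1257.0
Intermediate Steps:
K = 11 (K = 4 - 1*(-7) = 4 + 7 = 11)
u(B) = 24 + 4*B (u(B) = 4*(6 + B) = 24 + 4*B)
d(y) = 1/68 (d(y) = 1/(24 + 4*11) = 1/(24 + 44) = 1/68)
(-4876 + d(82)) + 3619 = (-4876 + 1/68) + 3619 = -331567/68 + 3619 = -85475/68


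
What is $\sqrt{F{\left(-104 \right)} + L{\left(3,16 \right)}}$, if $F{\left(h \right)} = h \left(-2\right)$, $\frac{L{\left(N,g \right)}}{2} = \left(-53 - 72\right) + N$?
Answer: $6 i \approx 6.0 i$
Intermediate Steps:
$L{\left(N,g \right)} = -250 + 2 N$ ($L{\left(N,g \right)} = 2 \left(\left(-53 - 72\right) + N\right) = 2 \left(-125 + N\right) = -250 + 2 N$)
$F{\left(h \right)} = - 2 h$
$\sqrt{F{\left(-104 \right)} + L{\left(3,16 \right)}} = \sqrt{\left(-2\right) \left(-104\right) + \left(-250 + 2 \cdot 3\right)} = \sqrt{208 + \left(-250 + 6\right)} = \sqrt{208 - 244} = \sqrt{-36} = 6 i$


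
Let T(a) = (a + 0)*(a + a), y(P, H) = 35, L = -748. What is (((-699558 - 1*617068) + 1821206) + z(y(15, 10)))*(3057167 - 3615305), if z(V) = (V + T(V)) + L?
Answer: -282594757746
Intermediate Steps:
T(a) = 2*a² (T(a) = a*(2*a) = 2*a²)
z(V) = -748 + V + 2*V² (z(V) = (V + 2*V²) - 748 = -748 + V + 2*V²)
(((-699558 - 1*617068) + 1821206) + z(y(15, 10)))*(3057167 - 3615305) = (((-699558 - 1*617068) + 1821206) + (-748 + 35 + 2*35²))*(3057167 - 3615305) = (((-699558 - 617068) + 1821206) + (-748 + 35 + 2*1225))*(-558138) = ((-1316626 + 1821206) + (-748 + 35 + 2450))*(-558138) = (504580 + 1737)*(-558138) = 506317*(-558138) = -282594757746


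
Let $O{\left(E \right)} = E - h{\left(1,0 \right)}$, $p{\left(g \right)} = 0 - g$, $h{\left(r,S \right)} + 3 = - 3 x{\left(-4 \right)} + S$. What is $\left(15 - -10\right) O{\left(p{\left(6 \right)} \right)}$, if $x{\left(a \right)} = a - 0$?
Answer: $-375$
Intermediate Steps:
$x{\left(a \right)} = a$ ($x{\left(a \right)} = a + 0 = a$)
$h{\left(r,S \right)} = 9 + S$ ($h{\left(r,S \right)} = -3 + \left(\left(-3\right) \left(-4\right) + S\right) = -3 + \left(12 + S\right) = 9 + S$)
$p{\left(g \right)} = - g$
$O{\left(E \right)} = -9 + E$ ($O{\left(E \right)} = E - \left(9 + 0\right) = E - 9 = -9 + E$)
$\left(15 - -10\right) O{\left(p{\left(6 \right)} \right)} = \left(15 - -10\right) \left(-9 - 6\right) = \left(15 + 10\right) \left(-9 - 6\right) = 25 \left(-15\right) = -375$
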